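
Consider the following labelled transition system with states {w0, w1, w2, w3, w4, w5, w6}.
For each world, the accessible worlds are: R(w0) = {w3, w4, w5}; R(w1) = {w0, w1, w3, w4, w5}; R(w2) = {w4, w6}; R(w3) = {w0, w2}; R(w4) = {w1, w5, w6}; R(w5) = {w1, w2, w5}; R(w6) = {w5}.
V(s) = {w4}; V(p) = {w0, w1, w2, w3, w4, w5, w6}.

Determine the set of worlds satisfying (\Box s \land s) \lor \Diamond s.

w0, w1, w2

Let φ = (\Box s \land s) \lor \Diamond s. Evaluate φ at each world:
  w0 (successors {w3, w4, w5}): φ is true.
  w1 (successors {w0, w1, w3, w4, w5}): φ is true.
  w2 (successors {w4, w6}): φ is true.
  w3 (successors {w0, w2}): φ is false.
  w4 (successors {w1, w5, w6}): φ is false.
  w5 (successors {w1, w2, w5}): φ is false.
  w6 (successors {w5}): φ is false.
For instance, at w1:
  At w1: \Box s \land s is false, \Diamond s is true, so (\Box s \land s) \lor \Diamond s is true.
    At w1: \Box s is false, s is false, so \Box s \land s is false.
      At w1: \Box s requires s at every successor {w0, w1, w3, w4, w5}.
        s fails at w0, so \Box s is false at w1.
    At w1: \Diamond s requires s at some successor in {w0, w1, w3, w4, w5}.
      s holds at w4, so \Diamond s is true at w1.
Satisfying worlds: {w0, w1, w2}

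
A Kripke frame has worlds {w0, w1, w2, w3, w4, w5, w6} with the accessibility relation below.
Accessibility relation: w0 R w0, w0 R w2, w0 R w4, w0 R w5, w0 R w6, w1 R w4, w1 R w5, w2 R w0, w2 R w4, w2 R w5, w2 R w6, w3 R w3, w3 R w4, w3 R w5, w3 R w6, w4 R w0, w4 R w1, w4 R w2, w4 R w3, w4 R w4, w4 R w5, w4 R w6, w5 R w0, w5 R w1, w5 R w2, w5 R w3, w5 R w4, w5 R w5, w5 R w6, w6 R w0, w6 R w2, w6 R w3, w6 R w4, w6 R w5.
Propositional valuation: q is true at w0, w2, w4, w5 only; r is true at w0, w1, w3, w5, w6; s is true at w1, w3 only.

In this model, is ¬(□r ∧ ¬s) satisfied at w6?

Yes

At w6: □r ∧ ¬s is false, so ¬(□r ∧ ¬s) is true.
  At w6: □r is false, ¬s is true, so □r ∧ ¬s is false.
    At w6: □r requires r at every successor {w0, w2, w3, w4, w5}.
      r fails at w2, so □r is false at w6.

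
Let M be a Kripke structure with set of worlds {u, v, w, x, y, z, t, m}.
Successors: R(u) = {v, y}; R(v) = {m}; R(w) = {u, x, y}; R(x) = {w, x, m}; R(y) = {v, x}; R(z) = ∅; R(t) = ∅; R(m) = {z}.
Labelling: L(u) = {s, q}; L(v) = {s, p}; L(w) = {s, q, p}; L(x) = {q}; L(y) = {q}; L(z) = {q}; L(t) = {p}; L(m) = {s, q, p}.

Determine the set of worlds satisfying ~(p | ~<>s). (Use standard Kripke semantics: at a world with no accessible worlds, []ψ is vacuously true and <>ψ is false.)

Let φ = ~(p | ~<>s). Evaluate φ at each world:
  u (successors {v, y}): φ is true.
  v (successors {m}): φ is false.
  w (successors {u, x, y}): φ is false.
  x (successors {w, x, m}): φ is true.
  y (successors {v, x}): φ is true.
  z (successors ∅): φ is false.
  t (successors ∅): φ is false.
  m (successors {z}): φ is false.
For instance, at u:
  At u: p | ~<>s is false, so ~(p | ~<>s) is true.
    At u: p is false, ~<>s is false, so p | ~<>s is false.
      At u: <>s is true, so ~<>s is false.
Satisfying worlds: {u, x, y}

u, x, y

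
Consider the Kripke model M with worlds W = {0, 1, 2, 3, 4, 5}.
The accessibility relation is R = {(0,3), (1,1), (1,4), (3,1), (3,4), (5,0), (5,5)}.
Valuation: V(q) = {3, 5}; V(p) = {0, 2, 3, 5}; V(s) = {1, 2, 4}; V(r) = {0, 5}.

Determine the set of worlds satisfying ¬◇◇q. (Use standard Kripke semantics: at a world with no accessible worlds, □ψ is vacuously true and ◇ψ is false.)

0, 1, 2, 3, 4

Recall that ◇ψ holds at a world iff ψ holds at some accessible world.
Let φ = ¬◇◇q. Evaluate φ at each world:
  0 (successors {3}): φ is true.
  1 (successors {1, 4}): φ is true.
  2 (successors ∅): φ is true.
  3 (successors {1, 4}): φ is true.
  4 (successors ∅): φ is true.
  5 (successors {0, 5}): φ is false.
For instance, at 5:
  At 5: ◇◇q is true, so ¬◇◇q is false.
    At 5: ◇◇q requires ◇q at some successor in {0, 5}.
      ◇q holds at 0, so ◇◇q is true at 5.
Satisfying worlds: {0, 1, 2, 3, 4}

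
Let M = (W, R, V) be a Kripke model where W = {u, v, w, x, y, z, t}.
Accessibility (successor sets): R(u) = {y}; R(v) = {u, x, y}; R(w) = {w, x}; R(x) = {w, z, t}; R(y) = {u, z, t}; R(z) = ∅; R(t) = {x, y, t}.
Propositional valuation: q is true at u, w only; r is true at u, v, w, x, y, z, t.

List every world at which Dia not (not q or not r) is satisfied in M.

Let φ = Dia not (not q or not r). Evaluate φ at each world:
  u (successors {y}): φ is false.
  v (successors {u, x, y}): φ is true.
  w (successors {w, x}): φ is true.
  x (successors {w, z, t}): φ is true.
  y (successors {u, z, t}): φ is true.
  z (successors ∅): φ is false.
  t (successors {x, y, t}): φ is false.
For instance, at v:
  At v: Dia not (not q or not r) requires not (not q or not r) at some successor in {u, x, y}.
    not (not q or not r) holds at u, so Dia not (not q or not r) is true at v.
Satisfying worlds: {v, w, x, y}

v, w, x, y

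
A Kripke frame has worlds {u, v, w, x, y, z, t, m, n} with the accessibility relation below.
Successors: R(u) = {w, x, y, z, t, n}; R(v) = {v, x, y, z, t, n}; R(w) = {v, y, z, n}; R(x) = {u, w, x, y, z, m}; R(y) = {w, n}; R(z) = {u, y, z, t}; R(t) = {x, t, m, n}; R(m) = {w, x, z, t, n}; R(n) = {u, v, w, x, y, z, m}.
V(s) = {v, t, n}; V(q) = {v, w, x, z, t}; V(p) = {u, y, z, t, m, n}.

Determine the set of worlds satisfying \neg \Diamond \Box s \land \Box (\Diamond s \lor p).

w, y, z

Let φ = \neg \Diamond \Box s \land \Box (\Diamond s \lor p). Evaluate φ at each world:
  u (successors {w, x, y, z, t, n}): φ is false.
  v (successors {v, x, y, z, t, n}): φ is false.
  w (successors {v, y, z, n}): φ is true.
  x (successors {u, w, x, y, z, m}): φ is false.
  y (successors {w, n}): φ is true.
  z (successors {u, y, z, t}): φ is true.
  t (successors {x, t, m, n}): φ is false.
  m (successors {w, x, z, t, n}): φ is false.
  n (successors {u, v, w, x, y, z, m}): φ is false.
For instance, at t:
  At t: \neg \Diamond \Box s is true, \Box (\Diamond s \lor p) is false, so \neg \Diamond \Box s \land \Box (\Diamond s \lor p) is false.
    At t: \Diamond \Box s is false, so \neg \Diamond \Box s is true.
      At t: \Diamond \Box s requires \Box s at some successor in {x, t, m, n}.
        At x: \Box s is false.
        At t: \Box s is false.
        At m: \Box s is false.
        At n: \Box s is false.
      So \Diamond \Box s is false at t.
    At t: \Box (\Diamond s \lor p) requires \Diamond s \lor p at every successor {x, t, m, n}.
      \Diamond s \lor p fails at x, so \Box (\Diamond s \lor p) is false at t.
Satisfying worlds: {w, y, z}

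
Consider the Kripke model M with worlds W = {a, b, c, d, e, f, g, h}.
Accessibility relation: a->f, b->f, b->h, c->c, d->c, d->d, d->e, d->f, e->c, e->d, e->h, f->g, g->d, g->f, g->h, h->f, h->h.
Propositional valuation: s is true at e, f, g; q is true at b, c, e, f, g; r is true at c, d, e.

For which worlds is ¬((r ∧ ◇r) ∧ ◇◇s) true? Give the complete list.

a, b, c, f, g, h

Recall that ◇ψ holds at a world iff ψ holds at some accessible world.
Let φ = ¬((r ∧ ◇r) ∧ ◇◇s). Evaluate φ at each world:
  a (successors {f}): φ is true.
  b (successors {f, h}): φ is true.
  c (successors {c}): φ is true.
  d (successors {c, d, e, f}): φ is false.
  e (successors {c, d, h}): φ is false.
  f (successors {g}): φ is true.
  g (successors {d, f, h}): φ is true.
  h (successors {f, h}): φ is true.
For instance, at f:
  At f: (r ∧ ◇r) ∧ ◇◇s is false, so ¬((r ∧ ◇r) ∧ ◇◇s) is true.
    At f: r ∧ ◇r is false, ◇◇s is true, so (r ∧ ◇r) ∧ ◇◇s is false.
      At f: r is false, ◇r is false, so r ∧ ◇r is false.
      At f: ◇◇s requires ◇s at some successor in {g}.
        ◇s holds at g, so ◇◇s is true at f.
Satisfying worlds: {a, b, c, f, g, h}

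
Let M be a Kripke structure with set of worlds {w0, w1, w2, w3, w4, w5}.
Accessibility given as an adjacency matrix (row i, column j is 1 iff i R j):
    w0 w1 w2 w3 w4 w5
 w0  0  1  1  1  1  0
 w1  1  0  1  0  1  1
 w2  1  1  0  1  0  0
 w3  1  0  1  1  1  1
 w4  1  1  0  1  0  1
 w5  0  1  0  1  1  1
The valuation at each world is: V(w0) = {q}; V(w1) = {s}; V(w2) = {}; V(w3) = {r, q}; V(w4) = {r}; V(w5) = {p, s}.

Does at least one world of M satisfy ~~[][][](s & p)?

Recall that []ψ holds at a world iff ψ holds at every accessible world, and <>ψ holds iff ψ holds at some accessible world.
Let φ = ~~[][][](s & p). Evaluate φ at each world:
  w0 (successors {w1, w2, w3, w4}): φ is false.
  w1 (successors {w0, w2, w4, w5}): φ is false.
  w2 (successors {w0, w1, w3}): φ is false.
  w3 (successors {w0, w2, w3, w4, w5}): φ is false.
  w4 (successors {w0, w1, w3, w5}): φ is false.
  w5 (successors {w1, w3, w4, w5}): φ is false.
For instance, at w3:
  At w3: ~[][][](s & p) is true, so ~~[][][](s & p) is false.
    At w3: [][][](s & p) is false, so ~[][][](s & p) is true.
      At w3: [][][](s & p) requires [][](s & p) at every successor {w0, w2, w3, w4, w5}.
        [][](s & p) fails at w0, so [][][](s & p) is false at w3.

No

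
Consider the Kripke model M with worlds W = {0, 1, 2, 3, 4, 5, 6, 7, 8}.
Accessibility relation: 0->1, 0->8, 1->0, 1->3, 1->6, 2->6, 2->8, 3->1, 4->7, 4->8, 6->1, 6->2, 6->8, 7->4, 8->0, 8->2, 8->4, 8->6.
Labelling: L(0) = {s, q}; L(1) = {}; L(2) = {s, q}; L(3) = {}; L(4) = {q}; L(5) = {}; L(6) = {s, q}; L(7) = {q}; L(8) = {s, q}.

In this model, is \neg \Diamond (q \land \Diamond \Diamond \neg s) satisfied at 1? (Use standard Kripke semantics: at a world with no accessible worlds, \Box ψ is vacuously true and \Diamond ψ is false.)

No

At 1: \Diamond (q \land \Diamond \Diamond \neg s) is true, so \neg \Diamond (q \land \Diamond \Diamond \neg s) is false.
  At 1: \Diamond (q \land \Diamond \Diamond \neg s) requires q \land \Diamond \Diamond \neg s at some successor in {0, 3, 6}.
    q \land \Diamond \Diamond \neg s holds at 0, so \Diamond (q \land \Diamond \Diamond \neg s) is true at 1.
      At 0: q is true, \Diamond \Diamond \neg s is true, so q \land \Diamond \Diamond \neg s is true.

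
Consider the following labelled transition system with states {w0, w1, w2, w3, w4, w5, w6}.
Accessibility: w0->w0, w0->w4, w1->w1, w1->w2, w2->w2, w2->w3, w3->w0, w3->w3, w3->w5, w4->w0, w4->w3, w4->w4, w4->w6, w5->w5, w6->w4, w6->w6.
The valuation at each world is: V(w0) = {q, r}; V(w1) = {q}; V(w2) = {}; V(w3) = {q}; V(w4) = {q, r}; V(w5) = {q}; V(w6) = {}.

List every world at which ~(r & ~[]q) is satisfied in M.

w0, w1, w2, w3, w5, w6

Let φ = ~(r & ~[]q). Evaluate φ at each world:
  w0 (successors {w0, w4}): φ is true.
  w1 (successors {w1, w2}): φ is true.
  w2 (successors {w2, w3}): φ is true.
  w3 (successors {w0, w3, w5}): φ is true.
  w4 (successors {w0, w3, w4, w6}): φ is false.
  w5 (successors {w5}): φ is true.
  w6 (successors {w4, w6}): φ is true.
For instance, at w6:
  At w6: r & ~[]q is false, so ~(r & ~[]q) is true.
    At w6: r is false, ~[]q is true, so r & ~[]q is false.
      At w6: []q is false, so ~[]q is true.
Satisfying worlds: {w0, w1, w2, w3, w5, w6}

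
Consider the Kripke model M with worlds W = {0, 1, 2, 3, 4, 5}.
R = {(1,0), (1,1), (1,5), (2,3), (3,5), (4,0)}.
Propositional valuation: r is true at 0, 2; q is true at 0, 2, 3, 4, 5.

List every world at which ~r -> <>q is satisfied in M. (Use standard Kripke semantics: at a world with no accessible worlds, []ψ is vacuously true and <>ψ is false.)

Let φ = ~r -> <>q. Evaluate φ at each world:
  0 (successors ∅): φ is true.
  1 (successors {0, 1, 5}): φ is true.
  2 (successors {3}): φ is true.
  3 (successors {5}): φ is true.
  4 (successors {0}): φ is true.
  5 (successors ∅): φ is false.
For instance, at 2:
  At 2: ~r is false, <>q is true, so ~r -> <>q is true.
    At 2: <>q requires q at some successor in {3}.
      q holds at 3, so <>q is true at 2.
Satisfying worlds: {0, 1, 2, 3, 4}

0, 1, 2, 3, 4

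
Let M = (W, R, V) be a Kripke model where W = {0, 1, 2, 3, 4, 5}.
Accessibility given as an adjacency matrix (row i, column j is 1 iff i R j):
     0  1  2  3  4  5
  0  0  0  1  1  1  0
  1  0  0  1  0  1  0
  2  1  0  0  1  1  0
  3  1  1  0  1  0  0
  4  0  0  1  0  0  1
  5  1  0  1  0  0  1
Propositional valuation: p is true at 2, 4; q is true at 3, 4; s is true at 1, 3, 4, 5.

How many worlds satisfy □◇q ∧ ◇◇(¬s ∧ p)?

Let φ = □◇q ∧ ◇◇(¬s ∧ p). Evaluate φ at each world:
  0 (successors {2, 3, 4}): φ is false.
  1 (successors {2, 4}): φ is false.
  2 (successors {0, 3, 4}): φ is false.
  3 (successors {0, 1, 3}): φ is true.
  4 (successors {2, 5}): φ is false.
  5 (successors {0, 2, 5}): φ is false.
For instance, at 0:
  At 0: □◇q is false, ◇◇(¬s ∧ p) is true, so □◇q ∧ ◇◇(¬s ∧ p) is false.
    At 0: □◇q requires ◇q at every successor {2, 3, 4}.
      ◇q fails at 4, so □◇q is false at 0.
    At 0: ◇◇(¬s ∧ p) requires ◇(¬s ∧ p) at some successor in {2, 3, 4}.
      ◇(¬s ∧ p) holds at 4, so ◇◇(¬s ∧ p) is true at 0.
Satisfying worlds: {3}

1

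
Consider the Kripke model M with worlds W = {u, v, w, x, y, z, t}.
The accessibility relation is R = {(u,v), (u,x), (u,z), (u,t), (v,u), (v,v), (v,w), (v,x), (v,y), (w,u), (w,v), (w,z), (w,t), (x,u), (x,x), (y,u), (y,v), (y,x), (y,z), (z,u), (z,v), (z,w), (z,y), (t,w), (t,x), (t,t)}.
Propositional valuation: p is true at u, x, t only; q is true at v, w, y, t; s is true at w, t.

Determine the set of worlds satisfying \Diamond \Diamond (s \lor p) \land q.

Let φ = \Diamond \Diamond (s \lor p) \land q. Evaluate φ at each world:
  u (successors {v, x, z, t}): φ is false.
  v (successors {u, v, w, x, y}): φ is true.
  w (successors {u, v, z, t}): φ is true.
  x (successors {u, x}): φ is false.
  y (successors {u, v, x, z}): φ is true.
  z (successors {u, v, w, y}): φ is false.
  t (successors {w, x, t}): φ is true.
For instance, at x:
  At x: \Diamond \Diamond (s \lor p) is true, q is false, so \Diamond \Diamond (s \lor p) \land q is false.
    At x: \Diamond \Diamond (s \lor p) requires \Diamond (s \lor p) at some successor in {u, x}.
      \Diamond (s \lor p) holds at u, so \Diamond \Diamond (s \lor p) is true at x.
Satisfying worlds: {v, w, y, t}

v, w, y, t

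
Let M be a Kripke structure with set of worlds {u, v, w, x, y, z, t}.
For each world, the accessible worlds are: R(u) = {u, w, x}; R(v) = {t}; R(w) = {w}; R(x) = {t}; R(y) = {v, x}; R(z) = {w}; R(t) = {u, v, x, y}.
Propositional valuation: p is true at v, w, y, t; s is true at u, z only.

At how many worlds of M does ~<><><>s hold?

2

Recall that <>ψ holds at a world iff ψ holds at some accessible world.
Let φ = ~<><><>s. Evaluate φ at each world:
  u (successors {u, w, x}): φ is false.
  v (successors {t}): φ is false.
  w (successors {w}): φ is true.
  x (successors {t}): φ is false.
  y (successors {v, x}): φ is false.
  z (successors {w}): φ is true.
  t (successors {u, v, x, y}): φ is false.
For instance, at t:
  At t: <><><>s is true, so ~<><><>s is false.
    At t: <><><>s requires <><>s at some successor in {u, v, x, y}.
      <><>s holds at u, so <><><>s is true at t.
Satisfying worlds: {w, z}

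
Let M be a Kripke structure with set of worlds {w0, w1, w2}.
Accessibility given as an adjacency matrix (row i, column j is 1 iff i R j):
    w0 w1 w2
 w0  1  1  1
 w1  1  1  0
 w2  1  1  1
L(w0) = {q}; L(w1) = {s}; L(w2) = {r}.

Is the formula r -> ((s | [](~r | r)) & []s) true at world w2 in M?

No

At w2: r is true, (s | [](~r | r)) & []s is false, so r -> ((s | [](~r | r)) & []s) is false.
  At w2: s | [](~r | r) is true, []s is false, so (s | [](~r | r)) & []s is false.
    At w2: s is false, [](~r | r) is true, so s | [](~r | r) is true.
      At w2: [](~r | r) requires ~r | r at every successor {w0, w1, w2}.
        At w0: ~r | r is true.
        At w1: ~r | r is true.
        At w2: ~r | r is true.
      So [](~r | r) is true at w2.
    At w2: []s requires s at every successor {w0, w1, w2}.
      s fails at w0, so []s is false at w2.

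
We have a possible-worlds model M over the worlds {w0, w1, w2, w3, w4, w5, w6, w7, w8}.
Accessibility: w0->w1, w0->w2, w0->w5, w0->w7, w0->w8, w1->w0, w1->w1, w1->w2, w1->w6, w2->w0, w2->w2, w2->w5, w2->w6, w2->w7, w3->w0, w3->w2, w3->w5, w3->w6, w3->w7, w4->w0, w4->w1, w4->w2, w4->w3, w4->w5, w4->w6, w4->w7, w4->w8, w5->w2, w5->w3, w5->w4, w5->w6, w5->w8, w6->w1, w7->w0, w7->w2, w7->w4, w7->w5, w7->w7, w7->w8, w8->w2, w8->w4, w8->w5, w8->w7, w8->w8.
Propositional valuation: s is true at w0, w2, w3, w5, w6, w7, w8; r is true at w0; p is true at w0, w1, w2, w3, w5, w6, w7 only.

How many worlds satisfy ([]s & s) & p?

Let φ = ([]s & s) & p. Evaluate φ at each world:
  w0 (successors {w1, w2, w5, w7, w8}): φ is false.
  w1 (successors {w0, w1, w2, w6}): φ is false.
  w2 (successors {w0, w2, w5, w6, w7}): φ is true.
  w3 (successors {w0, w2, w5, w6, w7}): φ is true.
  w4 (successors {w0, w1, w2, w3, w5, w6, w7, w8}): φ is false.
  w5 (successors {w2, w3, w4, w6, w8}): φ is false.
  w6 (successors {w1}): φ is false.
  w7 (successors {w0, w2, w4, w5, w7, w8}): φ is false.
  w8 (successors {w2, w4, w5, w7, w8}): φ is false.
For instance, at w4:
  At w4: []s & s is false, p is false, so ([]s & s) & p is false.
    At w4: []s is false, s is false, so []s & s is false.
      At w4: []s requires s at every successor {w0, w1, w2, w3, w5, w6, w7, w8}.
        s fails at w1, so []s is false at w4.
Satisfying worlds: {w2, w3}

2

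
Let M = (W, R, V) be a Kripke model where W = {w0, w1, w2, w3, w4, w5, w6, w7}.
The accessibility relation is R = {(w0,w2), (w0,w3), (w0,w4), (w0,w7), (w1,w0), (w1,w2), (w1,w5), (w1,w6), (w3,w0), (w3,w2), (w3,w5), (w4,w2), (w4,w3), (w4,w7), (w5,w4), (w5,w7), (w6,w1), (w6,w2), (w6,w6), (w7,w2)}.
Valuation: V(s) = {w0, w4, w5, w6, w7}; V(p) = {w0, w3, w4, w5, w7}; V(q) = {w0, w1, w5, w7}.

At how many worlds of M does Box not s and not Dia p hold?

2

Recall that Box ψ holds at a world iff ψ holds at every accessible world, and Dia ψ holds iff ψ holds at some accessible world.
Let φ = Box not s and not Dia p. Evaluate φ at each world:
  w0 (successors {w2, w3, w4, w7}): φ is false.
  w1 (successors {w0, w2, w5, w6}): φ is false.
  w2 (successors ∅): φ is true.
  w3 (successors {w0, w2, w5}): φ is false.
  w4 (successors {w2, w3, w7}): φ is false.
  w5 (successors {w4, w7}): φ is false.
  w6 (successors {w1, w2, w6}): φ is false.
  w7 (successors {w2}): φ is true.
For instance, at w7:
  At w7: Box not s is true, not Dia p is true, so Box not s and not Dia p is true.
    At w7: Box not s requires not s at every successor {w2}.
      At w2: not s is true.
    So Box not s is true at w7.
    At w7: Dia p is false, so not Dia p is true.
      At w7: Dia p requires p at some successor in {w2}.
        At w2: p is false.
      So Dia p is false at w7.
Satisfying worlds: {w2, w7}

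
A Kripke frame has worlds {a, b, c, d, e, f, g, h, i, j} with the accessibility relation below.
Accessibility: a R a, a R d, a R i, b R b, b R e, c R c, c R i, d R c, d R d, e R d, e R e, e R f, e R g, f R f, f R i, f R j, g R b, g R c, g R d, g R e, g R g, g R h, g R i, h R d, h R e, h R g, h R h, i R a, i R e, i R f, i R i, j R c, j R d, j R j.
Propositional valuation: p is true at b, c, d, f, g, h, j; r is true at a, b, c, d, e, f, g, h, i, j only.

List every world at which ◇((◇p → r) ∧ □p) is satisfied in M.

Let φ = ◇((◇p → r) ∧ □p). Evaluate φ at each world:
  a (successors {a, d, i}): φ is true.
  b (successors {b, e}): φ is false.
  c (successors {c, i}): φ is false.
  d (successors {c, d}): φ is true.
  e (successors {d, e, f, g}): φ is true.
  f (successors {f, i, j}): φ is true.
  g (successors {b, c, d, e, g, h, i}): φ is true.
  h (successors {d, e, g, h}): φ is true.
  i (successors {a, e, f, i}): φ is false.
  j (successors {c, d, j}): φ is true.
For instance, at f:
  At f: ◇((◇p → r) ∧ □p) requires (◇p → r) ∧ □p at some successor in {f, i, j}.
    (◇p → r) ∧ □p holds at j, so ◇((◇p → r) ∧ □p) is true at f.
      At j: ◇p → r is true, □p is true, so (◇p → r) ∧ □p is true.
Satisfying worlds: {a, d, e, f, g, h, j}

a, d, e, f, g, h, j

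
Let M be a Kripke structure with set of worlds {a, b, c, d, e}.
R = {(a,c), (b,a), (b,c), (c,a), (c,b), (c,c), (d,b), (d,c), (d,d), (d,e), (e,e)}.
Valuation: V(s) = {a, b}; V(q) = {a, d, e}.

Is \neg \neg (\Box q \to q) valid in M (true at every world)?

Yes

Let φ = \neg \neg (\Box q \to q). Evaluate φ at each world:
  a (successors {c}): φ is true.
  b (successors {a, c}): φ is true.
  c (successors {a, b, c}): φ is true.
  d (successors {b, c, d, e}): φ is true.
  e (successors {e}): φ is true.
For instance, at c:
  At c: \neg (\Box q \to q) is false, so \neg \neg (\Box q \to q) is true.
    At c: \Box q \to q is true, so \neg (\Box q \to q) is false.
      At c: \Box q is false, q is false, so \Box q \to q is true.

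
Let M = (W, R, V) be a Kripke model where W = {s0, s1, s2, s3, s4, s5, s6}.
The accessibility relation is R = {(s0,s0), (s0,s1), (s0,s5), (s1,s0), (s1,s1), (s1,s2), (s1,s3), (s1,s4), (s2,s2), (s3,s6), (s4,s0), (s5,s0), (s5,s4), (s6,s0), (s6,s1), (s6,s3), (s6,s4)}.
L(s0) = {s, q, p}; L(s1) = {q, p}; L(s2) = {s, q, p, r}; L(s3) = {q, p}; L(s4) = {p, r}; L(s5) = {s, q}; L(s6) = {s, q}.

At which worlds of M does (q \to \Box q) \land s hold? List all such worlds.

s0, s2

Let φ = (q \to \Box q) \land s. Evaluate φ at each world:
  s0 (successors {s0, s1, s5}): φ is true.
  s1 (successors {s0, s1, s2, s3, s4}): φ is false.
  s2 (successors {s2}): φ is true.
  s3 (successors {s6}): φ is false.
  s4 (successors {s0}): φ is false.
  s5 (successors {s0, s4}): φ is false.
  s6 (successors {s0, s1, s3, s4}): φ is false.
For instance, at s6:
  At s6: q \to \Box q is false, s is true, so (q \to \Box q) \land s is false.
    At s6: q is true, \Box q is false, so q \to \Box q is false.
      At s6: \Box q requires q at every successor {s0, s1, s3, s4}.
        q fails at s4, so \Box q is false at s6.
Satisfying worlds: {s0, s2}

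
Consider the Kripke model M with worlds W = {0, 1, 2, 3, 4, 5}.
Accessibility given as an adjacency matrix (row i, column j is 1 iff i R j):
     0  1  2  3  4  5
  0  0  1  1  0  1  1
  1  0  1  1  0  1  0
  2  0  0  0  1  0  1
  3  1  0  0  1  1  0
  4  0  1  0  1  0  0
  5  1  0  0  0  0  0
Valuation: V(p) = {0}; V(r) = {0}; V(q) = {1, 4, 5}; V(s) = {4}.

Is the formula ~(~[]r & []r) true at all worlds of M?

Let φ = ~(~[]r & []r). Evaluate φ at each world:
  0 (successors {1, 2, 4, 5}): φ is true.
  1 (successors {1, 2, 4}): φ is true.
  2 (successors {3, 5}): φ is true.
  3 (successors {0, 3, 4}): φ is true.
  4 (successors {1, 3}): φ is true.
  5 (successors {0}): φ is true.
For instance, at 3:
  At 3: ~[]r & []r is false, so ~(~[]r & []r) is true.
    At 3: ~[]r is true, []r is false, so ~[]r & []r is false.
      At 3: []r is false, so ~[]r is true.
      At 3: []r requires r at every successor {0, 3, 4}.
        r fails at 3, so []r is false at 3.

Yes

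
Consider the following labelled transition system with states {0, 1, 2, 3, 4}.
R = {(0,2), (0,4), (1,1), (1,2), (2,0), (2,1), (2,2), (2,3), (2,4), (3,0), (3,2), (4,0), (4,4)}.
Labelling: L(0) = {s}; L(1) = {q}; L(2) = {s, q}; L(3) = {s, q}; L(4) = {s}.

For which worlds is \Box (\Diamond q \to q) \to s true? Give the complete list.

0, 2, 3, 4

Recall that \Box ψ holds at a world iff ψ holds at every accessible world, and \Diamond ψ holds iff ψ holds at some accessible world.
Let φ = \Box (\Diamond q \to q) \to s. Evaluate φ at each world:
  0 (successors {2, 4}): φ is true.
  1 (successors {1, 2}): φ is false.
  2 (successors {0, 1, 2, 3, 4}): φ is true.
  3 (successors {0, 2}): φ is true.
  4 (successors {0, 4}): φ is true.
For instance, at 3:
  At 3: \Box (\Diamond q \to q) is false, s is true, so \Box (\Diamond q \to q) \to s is true.
    At 3: \Box (\Diamond q \to q) requires \Diamond q \to q at every successor {0, 2}.
      \Diamond q \to q fails at 0, so \Box (\Diamond q \to q) is false at 3.
Satisfying worlds: {0, 2, 3, 4}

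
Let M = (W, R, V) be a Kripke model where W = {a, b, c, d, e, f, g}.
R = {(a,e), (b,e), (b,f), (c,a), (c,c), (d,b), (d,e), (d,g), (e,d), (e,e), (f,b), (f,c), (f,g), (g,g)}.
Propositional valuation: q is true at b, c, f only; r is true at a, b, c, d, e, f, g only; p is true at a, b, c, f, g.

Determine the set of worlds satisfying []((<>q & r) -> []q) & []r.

a, g

Let φ = []((<>q & r) -> []q) & []r. Evaluate φ at each world:
  a (successors {e}): φ is true.
  b (successors {e, f}): φ is false.
  c (successors {a, c}): φ is false.
  d (successors {b, e, g}): φ is false.
  e (successors {d, e}): φ is false.
  f (successors {b, c, g}): φ is false.
  g (successors {g}): φ is true.
For instance, at d:
  At d: []((<>q & r) -> []q) is false, []r is true, so []((<>q & r) -> []q) & []r is false.
    At d: []((<>q & r) -> []q) requires (<>q & r) -> []q at every successor {b, e, g}.
      (<>q & r) -> []q fails at b, so []((<>q & r) -> []q) is false at d.
    At d: []r requires r at every successor {b, e, g}.
      At b: r is true.
      At e: r is true.
      At g: r is true.
    So []r is true at d.
Satisfying worlds: {a, g}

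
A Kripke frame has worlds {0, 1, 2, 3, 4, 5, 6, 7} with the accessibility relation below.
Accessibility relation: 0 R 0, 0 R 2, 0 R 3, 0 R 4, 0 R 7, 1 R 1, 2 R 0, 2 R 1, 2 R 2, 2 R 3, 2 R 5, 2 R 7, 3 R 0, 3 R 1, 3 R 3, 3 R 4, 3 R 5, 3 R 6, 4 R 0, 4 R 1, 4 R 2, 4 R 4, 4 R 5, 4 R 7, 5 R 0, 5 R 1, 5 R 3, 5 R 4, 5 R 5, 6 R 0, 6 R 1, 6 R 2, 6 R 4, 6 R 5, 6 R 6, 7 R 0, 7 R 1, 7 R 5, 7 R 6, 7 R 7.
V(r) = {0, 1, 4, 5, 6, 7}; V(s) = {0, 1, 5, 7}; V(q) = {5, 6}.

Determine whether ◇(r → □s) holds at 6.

At 6: ◇(r → □s) requires r → □s at some successor in {0, 1, 2, 4, 5, 6}.
  r → □s holds at 1, so ◇(r → □s) is true at 6.
    At 1: r is true, □s is true, so r → □s is true.
      At 1: □s requires s at every successor {1}.
        At 1: s is true.
      So □s is true at 1.

Yes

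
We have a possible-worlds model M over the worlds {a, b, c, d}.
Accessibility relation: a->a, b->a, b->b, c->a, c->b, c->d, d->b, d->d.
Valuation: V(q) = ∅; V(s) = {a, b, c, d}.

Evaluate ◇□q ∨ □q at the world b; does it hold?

No

Recall that □ψ holds at a world iff ψ holds at every accessible world, and ◇ψ holds iff ψ holds at some accessible world.
At b: ◇□q is false, □q is false, so ◇□q ∨ □q is false.
  At b: ◇□q requires □q at some successor in {a, b}.
    At a: □q is false.
    At b: □q is false.
  So ◇□q is false at b.
  At b: □q requires q at every successor {a, b}.
    q fails at a, so □q is false at b.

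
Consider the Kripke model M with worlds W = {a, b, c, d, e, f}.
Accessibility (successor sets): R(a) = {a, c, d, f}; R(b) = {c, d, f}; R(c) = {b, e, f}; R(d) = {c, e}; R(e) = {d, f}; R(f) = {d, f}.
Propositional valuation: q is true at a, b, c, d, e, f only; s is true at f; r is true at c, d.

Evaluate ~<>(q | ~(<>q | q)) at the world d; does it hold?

No

Recall that <>ψ holds at a world iff ψ holds at some accessible world.
At d: <>(q | ~(<>q | q)) is true, so ~<>(q | ~(<>q | q)) is false.
  At d: <>(q | ~(<>q | q)) requires q | ~(<>q | q) at some successor in {c, e}.
    q | ~(<>q | q) holds at c, so <>(q | ~(<>q | q)) is true at d.
      At c: q is true, ~(<>q | q) is false, so q | ~(<>q | q) is true.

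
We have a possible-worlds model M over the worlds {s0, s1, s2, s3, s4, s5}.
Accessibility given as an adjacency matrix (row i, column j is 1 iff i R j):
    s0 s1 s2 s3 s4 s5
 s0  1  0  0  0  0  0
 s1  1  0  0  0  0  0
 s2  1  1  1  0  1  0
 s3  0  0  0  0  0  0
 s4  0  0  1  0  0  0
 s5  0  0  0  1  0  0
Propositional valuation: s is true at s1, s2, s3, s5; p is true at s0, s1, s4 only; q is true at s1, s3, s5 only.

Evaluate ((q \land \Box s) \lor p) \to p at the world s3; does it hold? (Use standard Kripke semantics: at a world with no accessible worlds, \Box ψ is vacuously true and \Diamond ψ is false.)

No

At s3: (q \land \Box s) \lor p is true, p is false, so ((q \land \Box s) \lor p) \to p is false.
  At s3: q \land \Box s is true, p is false, so (q \land \Box s) \lor p is true.
    At s3: q is true, \Box s is true, so q \land \Box s is true.
      At s3: no accessible worlds, so \Box s holds vacuously.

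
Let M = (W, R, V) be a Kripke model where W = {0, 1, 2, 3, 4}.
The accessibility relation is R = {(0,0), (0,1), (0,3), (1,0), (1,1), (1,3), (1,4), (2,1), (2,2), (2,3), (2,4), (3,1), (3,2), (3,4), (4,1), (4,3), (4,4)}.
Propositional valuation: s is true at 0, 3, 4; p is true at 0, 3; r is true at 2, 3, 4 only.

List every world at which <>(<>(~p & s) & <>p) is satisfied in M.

Let φ = <>(<>(~p & s) & <>p). Evaluate φ at each world:
  0 (successors {0, 1, 3}): φ is true.
  1 (successors {0, 1, 3, 4}): φ is true.
  2 (successors {1, 2, 3, 4}): φ is true.
  3 (successors {1, 2, 4}): φ is true.
  4 (successors {1, 3, 4}): φ is true.
For instance, at 4:
  At 4: <>(<>(~p & s) & <>p) requires <>(~p & s) & <>p at some successor in {1, 3, 4}.
    <>(~p & s) & <>p holds at 1, so <>(<>(~p & s) & <>p) is true at 4.
      At 1: <>(~p & s) is true, <>p is true, so <>(~p & s) & <>p is true.
Satisfying worlds: {0, 1, 2, 3, 4}

0, 1, 2, 3, 4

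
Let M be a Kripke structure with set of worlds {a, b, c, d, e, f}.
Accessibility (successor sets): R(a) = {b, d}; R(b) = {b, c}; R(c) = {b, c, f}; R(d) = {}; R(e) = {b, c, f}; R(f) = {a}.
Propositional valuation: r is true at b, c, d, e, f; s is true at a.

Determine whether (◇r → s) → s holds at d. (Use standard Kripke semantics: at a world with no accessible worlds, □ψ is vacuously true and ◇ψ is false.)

At d: ◇r → s is true, s is false, so (◇r → s) → s is false.
  At d: ◇r is false, s is false, so ◇r → s is true.
    At d: no accessible worlds, so ◇r is false.

No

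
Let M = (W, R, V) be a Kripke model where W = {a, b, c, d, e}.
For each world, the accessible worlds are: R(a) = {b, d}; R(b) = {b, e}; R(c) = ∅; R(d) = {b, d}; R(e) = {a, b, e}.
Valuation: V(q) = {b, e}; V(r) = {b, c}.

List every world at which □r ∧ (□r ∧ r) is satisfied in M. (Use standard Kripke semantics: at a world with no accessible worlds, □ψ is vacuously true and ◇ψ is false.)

c

Let φ = □r ∧ (□r ∧ r). Evaluate φ at each world:
  a (successors {b, d}): φ is false.
  b (successors {b, e}): φ is false.
  c (successors ∅): φ is true.
  d (successors {b, d}): φ is false.
  e (successors {a, b, e}): φ is false.
For instance, at a:
  At a: □r is false, □r ∧ r is false, so □r ∧ (□r ∧ r) is false.
    At a: □r requires r at every successor {b, d}.
      r fails at d, so □r is false at a.
    At a: □r is false, r is false, so □r ∧ r is false.
      At a: □r requires r at every successor {b, d}.
        r fails at d, so □r is false at a.
Satisfying worlds: {c}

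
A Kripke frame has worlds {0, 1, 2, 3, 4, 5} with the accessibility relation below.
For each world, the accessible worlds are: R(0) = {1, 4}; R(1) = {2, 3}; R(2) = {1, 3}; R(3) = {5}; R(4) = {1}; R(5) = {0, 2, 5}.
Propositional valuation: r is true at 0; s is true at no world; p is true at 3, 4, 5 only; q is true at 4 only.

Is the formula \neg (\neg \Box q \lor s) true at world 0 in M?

No

At 0: \neg \Box q \lor s is true, so \neg (\neg \Box q \lor s) is false.
  At 0: \neg \Box q is true, s is false, so \neg \Box q \lor s is true.
    At 0: \Box q is false, so \neg \Box q is true.
      At 0: \Box q requires q at every successor {1, 4}.
        q fails at 1, so \Box q is false at 0.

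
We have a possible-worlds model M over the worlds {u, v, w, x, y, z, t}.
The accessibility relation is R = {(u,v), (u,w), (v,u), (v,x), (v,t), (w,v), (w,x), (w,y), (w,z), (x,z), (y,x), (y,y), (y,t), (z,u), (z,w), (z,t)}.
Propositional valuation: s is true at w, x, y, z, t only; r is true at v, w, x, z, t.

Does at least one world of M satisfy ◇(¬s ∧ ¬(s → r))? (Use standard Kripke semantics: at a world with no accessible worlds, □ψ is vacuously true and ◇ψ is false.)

Let φ = ◇(¬s ∧ ¬(s → r)). Evaluate φ at each world:
  u (successors {v, w}): φ is false.
  v (successors {u, x, t}): φ is false.
  w (successors {v, x, y, z}): φ is false.
  x (successors {z}): φ is false.
  y (successors {x, y, t}): φ is false.
  z (successors {u, w, t}): φ is false.
  t (successors ∅): φ is false.
For instance, at u:
  At u: ◇(¬s ∧ ¬(s → r)) requires ¬s ∧ ¬(s → r) at some successor in {v, w}.
    At v: ¬s ∧ ¬(s → r) is false.
    At w: ¬s ∧ ¬(s → r) is false.
  So ◇(¬s ∧ ¬(s → r)) is false at u.

No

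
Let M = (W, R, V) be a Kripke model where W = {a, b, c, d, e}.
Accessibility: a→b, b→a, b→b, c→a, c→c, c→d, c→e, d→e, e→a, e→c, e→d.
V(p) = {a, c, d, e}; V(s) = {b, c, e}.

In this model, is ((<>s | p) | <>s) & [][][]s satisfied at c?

At c: (<>s | p) | <>s is true, [][][]s is false, so ((<>s | p) | <>s) & [][][]s is false.
  At c: <>s | p is true, <>s is true, so (<>s | p) | <>s is true.
    At c: <>s is true, p is true, so <>s | p is true.
      At c: <>s requires s at some successor in {a, c, d, e}.
        s holds at c, so <>s is true at c.
    At c: <>s requires s at some successor in {a, c, d, e}.
      s holds at c, so <>s is true at c.
  At c: [][][]s requires [][]s at every successor {a, c, d, e}.
    [][]s fails at a, so [][][]s is false at c.
      At a: [][]s requires []s at every successor {b}.
        []s fails at b, so [][]s is false at a.

No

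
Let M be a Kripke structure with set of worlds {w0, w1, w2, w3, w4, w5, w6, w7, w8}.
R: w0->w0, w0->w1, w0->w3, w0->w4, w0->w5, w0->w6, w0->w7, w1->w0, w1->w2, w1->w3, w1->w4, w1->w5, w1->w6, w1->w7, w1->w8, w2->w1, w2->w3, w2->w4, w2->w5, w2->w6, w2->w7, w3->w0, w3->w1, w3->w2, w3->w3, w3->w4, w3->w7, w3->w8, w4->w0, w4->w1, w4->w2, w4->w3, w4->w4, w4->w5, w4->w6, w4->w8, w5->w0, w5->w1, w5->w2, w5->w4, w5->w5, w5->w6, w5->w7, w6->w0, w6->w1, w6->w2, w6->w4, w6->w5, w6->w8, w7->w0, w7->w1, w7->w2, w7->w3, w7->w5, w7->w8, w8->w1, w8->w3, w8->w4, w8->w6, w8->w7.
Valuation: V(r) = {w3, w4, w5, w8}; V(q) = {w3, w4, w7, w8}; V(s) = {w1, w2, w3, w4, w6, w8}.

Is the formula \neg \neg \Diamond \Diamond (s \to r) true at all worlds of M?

Let φ = \neg \neg \Diamond \Diamond (s \to r). Evaluate φ at each world:
  w0 (successors {w0, w1, w3, w4, w5, w6, w7}): φ is true.
  w1 (successors {w0, w2, w3, w4, w5, w6, w7, w8}): φ is true.
  w2 (successors {w1, w3, w4, w5, w6, w7}): φ is true.
  w3 (successors {w0, w1, w2, w3, w4, w7, w8}): φ is true.
  w4 (successors {w0, w1, w2, w3, w4, w5, w6, w8}): φ is true.
  w5 (successors {w0, w1, w2, w4, w5, w6, w7}): φ is true.
  w6 (successors {w0, w1, w2, w4, w5, w8}): φ is true.
  w7 (successors {w0, w1, w2, w3, w5, w8}): φ is true.
  w8 (successors {w1, w3, w4, w6, w7}): φ is true.
For instance, at w6:
  At w6: \neg \Diamond \Diamond (s \to r) is false, so \neg \neg \Diamond \Diamond (s \to r) is true.
    At w6: \Diamond \Diamond (s \to r) is true, so \neg \Diamond \Diamond (s \to r) is false.
      At w6: \Diamond \Diamond (s \to r) requires \Diamond (s \to r) at some successor in {w0, w1, w2, w4, w5, w8}.
        \Diamond (s \to r) holds at w0, so \Diamond \Diamond (s \to r) is true at w6.

Yes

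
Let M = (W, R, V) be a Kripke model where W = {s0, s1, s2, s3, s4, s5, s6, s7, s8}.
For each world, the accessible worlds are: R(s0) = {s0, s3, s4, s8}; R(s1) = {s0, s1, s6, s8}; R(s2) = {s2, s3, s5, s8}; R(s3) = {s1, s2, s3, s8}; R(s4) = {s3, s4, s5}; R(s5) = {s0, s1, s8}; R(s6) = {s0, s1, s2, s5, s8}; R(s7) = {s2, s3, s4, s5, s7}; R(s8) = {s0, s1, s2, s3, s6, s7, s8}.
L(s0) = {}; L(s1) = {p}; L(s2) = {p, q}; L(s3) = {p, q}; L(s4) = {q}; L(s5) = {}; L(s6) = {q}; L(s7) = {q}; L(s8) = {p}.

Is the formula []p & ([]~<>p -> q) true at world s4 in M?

At s4: []p is false, []~<>p -> q is true, so []p & ([]~<>p -> q) is false.
  At s4: []p requires p at every successor {s3, s4, s5}.
    p fails at s4, so []p is false at s4.
  At s4: []~<>p is false, q is true, so []~<>p -> q is true.
    At s4: []~<>p requires ~<>p at every successor {s3, s4, s5}.
      ~<>p fails at s3, so []~<>p is false at s4.

No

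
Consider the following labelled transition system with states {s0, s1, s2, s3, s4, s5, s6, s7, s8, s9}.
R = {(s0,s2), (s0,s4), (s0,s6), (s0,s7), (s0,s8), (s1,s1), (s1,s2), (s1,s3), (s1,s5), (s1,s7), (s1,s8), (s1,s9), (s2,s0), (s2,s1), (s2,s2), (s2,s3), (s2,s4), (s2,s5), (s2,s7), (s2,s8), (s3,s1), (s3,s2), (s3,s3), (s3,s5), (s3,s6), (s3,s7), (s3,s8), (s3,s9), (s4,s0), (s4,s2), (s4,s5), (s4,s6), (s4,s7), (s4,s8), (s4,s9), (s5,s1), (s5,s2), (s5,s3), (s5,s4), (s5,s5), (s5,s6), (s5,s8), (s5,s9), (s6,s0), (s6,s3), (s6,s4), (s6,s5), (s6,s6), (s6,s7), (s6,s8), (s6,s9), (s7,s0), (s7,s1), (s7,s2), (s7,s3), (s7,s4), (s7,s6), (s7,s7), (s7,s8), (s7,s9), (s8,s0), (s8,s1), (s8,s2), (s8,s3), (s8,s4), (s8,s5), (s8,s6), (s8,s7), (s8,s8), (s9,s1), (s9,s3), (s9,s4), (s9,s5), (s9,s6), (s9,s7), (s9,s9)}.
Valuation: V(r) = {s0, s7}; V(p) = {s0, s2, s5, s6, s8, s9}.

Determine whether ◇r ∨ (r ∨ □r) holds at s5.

No

At s5: ◇r is false, r ∨ □r is false, so ◇r ∨ (r ∨ □r) is false.
  At s5: ◇r requires r at some successor in {s1, s2, s3, s4, s5, s6, s8, s9}.
    At s1: r is false.
    At s2: r is false.
    At s3: r is false.
    At s4: r is false.
    At s5: r is false.
    At s6: r is false.
    At s8: r is false.
    At s9: r is false.
  So ◇r is false at s5.
  At s5: r is false, □r is false, so r ∨ □r is false.
    At s5: □r requires r at every successor {s1, s2, s3, s4, s5, s6, s8, s9}.
      r fails at s1, so □r is false at s5.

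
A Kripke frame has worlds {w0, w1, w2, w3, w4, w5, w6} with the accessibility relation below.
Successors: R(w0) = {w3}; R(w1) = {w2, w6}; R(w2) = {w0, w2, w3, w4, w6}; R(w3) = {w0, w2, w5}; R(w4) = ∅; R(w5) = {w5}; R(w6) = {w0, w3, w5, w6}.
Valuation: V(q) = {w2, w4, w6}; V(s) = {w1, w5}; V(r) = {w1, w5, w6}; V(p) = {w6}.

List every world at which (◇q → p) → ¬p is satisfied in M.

w0, w1, w2, w3, w4, w5

Let φ = (◇q → p) → ¬p. Evaluate φ at each world:
  w0 (successors {w3}): φ is true.
  w1 (successors {w2, w6}): φ is true.
  w2 (successors {w0, w2, w3, w4, w6}): φ is true.
  w3 (successors {w0, w2, w5}): φ is true.
  w4 (successors ∅): φ is true.
  w5 (successors {w5}): φ is true.
  w6 (successors {w0, w3, w5, w6}): φ is false.
For instance, at w5:
  At w5: ◇q → p is true, ¬p is true, so (◇q → p) → ¬p is true.
    At w5: ◇q is false, p is false, so ◇q → p is true.
      At w5: ◇q requires q at some successor in {w5}.
        At w5: q is false.
      So ◇q is false at w5.
Satisfying worlds: {w0, w1, w2, w3, w4, w5}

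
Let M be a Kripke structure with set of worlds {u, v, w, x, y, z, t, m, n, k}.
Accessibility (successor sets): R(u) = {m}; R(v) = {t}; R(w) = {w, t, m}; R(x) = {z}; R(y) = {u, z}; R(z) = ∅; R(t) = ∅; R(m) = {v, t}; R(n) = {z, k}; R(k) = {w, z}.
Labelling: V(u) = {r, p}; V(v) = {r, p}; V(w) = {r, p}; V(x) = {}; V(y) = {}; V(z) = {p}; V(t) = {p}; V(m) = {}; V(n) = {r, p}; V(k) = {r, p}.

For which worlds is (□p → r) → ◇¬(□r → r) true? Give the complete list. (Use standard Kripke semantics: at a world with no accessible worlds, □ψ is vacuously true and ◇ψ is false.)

v, w, x, y, z, t, m, n, k

Let φ = (□p → r) → ◇¬(□r → r). Evaluate φ at each world:
  u (successors {m}): φ is false.
  v (successors {t}): φ is true.
  w (successors {w, t, m}): φ is true.
  x (successors {z}): φ is true.
  y (successors {u, z}): φ is true.
  z (successors ∅): φ is true.
  t (successors ∅): φ is true.
  m (successors {v, t}): φ is true.
  n (successors {z, k}): φ is true.
  k (successors {w, z}): φ is true.
For instance, at w:
  At w: □p → r is true, ◇¬(□r → r) is true, so (□p → r) → ◇¬(□r → r) is true.
    At w: □p is false, r is true, so □p → r is true.
      At w: □p requires p at every successor {w, t, m}.
        p fails at m, so □p is false at w.
    At w: ◇¬(□r → r) requires ¬(□r → r) at some successor in {w, t, m}.
      ¬(□r → r) holds at t, so ◇¬(□r → r) is true at w.
Satisfying worlds: {v, w, x, y, z, t, m, n, k}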